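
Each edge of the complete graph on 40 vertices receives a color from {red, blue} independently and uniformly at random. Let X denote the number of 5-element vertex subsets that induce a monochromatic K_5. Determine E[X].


Let X = Σ_S X_S over the C(40, 5) = 658008 subsets S of size 5, where X_S = 1 if the K_5 on S is monochromatic.
For a fixed S, the K_5 on S has C(5, 2) = 10 edges. P[all 10 edges red] = (1/2)^10, and likewise for blue, so P[monochromatic] = 2·(1/2)^10 = 2^{1 − 10} = 1/512.
Summing: E[X] = C(40, 5) · 2^{1 − 10} = 658008 · 1/512 = 82251/64.
Numerically: E[X] ≈ 1285.171875.

E[X] = C(40,5)·2^(1−C(5,2)) = 82251/64 ≈ 1285.171875.


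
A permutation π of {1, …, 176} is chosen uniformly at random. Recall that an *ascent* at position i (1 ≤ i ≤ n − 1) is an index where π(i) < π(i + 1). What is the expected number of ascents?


Write X = Σ X_I over i = 1, …, 175, with X_I the indicator of one ascent.
There are 175 indicators.
For each fixed i, the pair (π(i), π(i+1)) is a uniformly random ordered pair of distinct values from {1, …, 176}; by symmetry P[π(i) < π(i+1)] = 1/2.
By linearity: E[X] = 175 · (1/2) = (176 − 1) · (1/2) = 175/2 ≈ 87.500.

E[X] = 175/2 = 87.500.


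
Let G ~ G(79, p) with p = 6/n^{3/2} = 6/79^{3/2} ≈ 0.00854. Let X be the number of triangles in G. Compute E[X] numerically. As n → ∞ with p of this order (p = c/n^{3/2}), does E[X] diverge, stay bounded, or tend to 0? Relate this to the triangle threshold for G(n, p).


Number of potential triangles: C(79, 3) = 79079.
Each occurs with probability p³ ≈ (0.00854)³ ≈ 6.23924e-07.
By linearity: E[X] = C(79, 3)·p³ ≈ 79079 · 6.23924e-07 ≈ 0.049.
Since α = 3/2 > 1, p = c/n^{3/2} = o(1/n) is below the triangle threshold p ~ 1/n. Asymptotically E[X] ~ (c³/6)·n^{3(1−α)} = (6³/6)·n^{-1.5} → 0, so by Markov's inequality G has no triangles w.h.p.

E[X] ≈ 0.049; in regime p = Θ(1/n^{3/2}) E[X] tends to 0 (below the triangle threshold p ~ 1/n).


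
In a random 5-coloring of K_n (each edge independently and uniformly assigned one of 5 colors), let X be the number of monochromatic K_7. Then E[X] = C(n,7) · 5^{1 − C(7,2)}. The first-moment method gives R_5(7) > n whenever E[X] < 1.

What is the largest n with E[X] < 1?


We need C(n, 7) · 5^{1 − 21} < 1, i.e. C(n, 7) < 5^{21 − 1} = 95367431640625.
Check values of n near the boundary:
  n = 333: C(333, 7) = 84549532139028; 84549532139028 < 95367431640625? YES
  n = 334: C(334, 7) = 86359460961576; 86359460961576 < 95367431640625? YES
  n = 335: C(335, 7) = 88202498238195; 88202498238195 < 95367431640625? YES
  n = 336: C(336, 7) = 90079147136880; 90079147136880 < 95367431640625? YES
  n = 337: C(337, 7) = 91989916924632; 91989916924632 < 95367431640625? YES
  n = 338: C(338, 7) = 93935323022736; 93935323022736 < 95367431640625? YES
  n = 339: C(339, 7) = 95915887062372; 95915887062372 < 95367431640625? NO
  n = 340: C(340, 7) = 97932136940560; 97932136940560 < 95367431640625? NO
  n = 341: C(341, 7) = 99984606876440; 99984606876440 < 95367431640625? NO
The largest n with C(n, 7) < 95367431640625 is n = 338 (where E[X] = 93935323022736/95367431640625 ≈ 0.9849833). Hence R_5(7) > 338, i.e. R_5(7) ≥ 339.

Largest n = 338; hence R_5(7) > 338.


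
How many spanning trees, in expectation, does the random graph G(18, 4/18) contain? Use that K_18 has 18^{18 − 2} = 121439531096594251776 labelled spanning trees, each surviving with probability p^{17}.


K_18 has 18^{18 − 2} = 121439531096594251776 labelled spanning trees.
For each such spanning tree H, let X_H = 1 if all 17 edges of H are present in G. Then P[X_H = 1] = p^{17} = (2/9)^{17} = 131072/16677181699666569.
By linearity: E[X] = Σ_H E[X_H] = 121439531096594251776 · p^{17} = 121439531096594251776 · 131072/16677181699666569 = 8589934592/9.
Numerically: E[X] ≈ 9.54e+08.

E[X] = 121439531096594251776 · (2/9)^{17} = 8589934592/9 ≈ 9.54e+08.


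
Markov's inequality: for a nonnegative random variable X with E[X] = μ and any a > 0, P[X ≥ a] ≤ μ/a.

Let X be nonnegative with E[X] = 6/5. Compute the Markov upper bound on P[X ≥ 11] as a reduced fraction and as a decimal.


μ = E[X] = 6/5, a = 11.
Markov: P[X ≥ 11] ≤ μ/a = (6/5)/11 = 6/55.
Numerically: ≈ 0.10909.
(Since a = 11 > μ = 1.20000, the bound 6/55 is < 1 and informative.)

P[X ≥ 11] ≤ 6/55 ≈ 0.10909.


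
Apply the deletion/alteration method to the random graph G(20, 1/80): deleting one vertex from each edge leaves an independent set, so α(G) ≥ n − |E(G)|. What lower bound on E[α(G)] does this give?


E[|E(G)|] = C(20, 2)·p = 190 · (1/80) = 19/8.
E[α(G)] ≥ n − E[|E(G)|] = 20 − 19/8 = 141/8.
Numerically: ≈ 17.62500.
(This is only a lower bound; the true E[α(G)] may be larger.)

E[α(G)] ≥ 141/8 ≈ 17.62500.


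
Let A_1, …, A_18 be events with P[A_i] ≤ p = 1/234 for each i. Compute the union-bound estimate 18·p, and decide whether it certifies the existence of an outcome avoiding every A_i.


Union bound: P[∪_{i=1}^{18} A_i] ≤ Σ_i P[A_i] ≤ 18·p = 18·(1/234) = 1/13.
Numerically: 1/13 ≈ 0.07692.
Is 1/13 < 1? YES.
Since P[∪ A_i] ≤ 1/13 < 1, the complement has P[∩ A_i^c] ≥ 1 − 1/13 = 12/13 > 0, so some outcome avoids every A_i.

18·p = 1/13 ≈ 0.07692; existence CERTIFIED by the union bound.


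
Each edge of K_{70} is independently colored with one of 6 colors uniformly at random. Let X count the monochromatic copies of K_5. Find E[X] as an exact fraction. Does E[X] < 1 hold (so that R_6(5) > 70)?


E[X] = C(70, 5) · 6^{1 − 10} = 12103014 · 6^{−9} = 12103014/10077696.
As a reduced fraction: E[X] = 2017169/1679616 ≈ 1.2009703.
Is E[X] < 1? NO.
Since E[X] ≥ 1, the first-moment bound is inconclusive at n = 70; it does NOT by itself certify R_6(5) > 70.

E[X] = 2017169/1679616 ≈ 1.2009703; E[X] ≥ 1; first-moment method inconclusive here.


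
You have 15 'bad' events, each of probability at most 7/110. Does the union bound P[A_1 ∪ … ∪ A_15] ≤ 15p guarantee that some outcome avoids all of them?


Union bound: P[∪_{i=1}^{15} A_i] ≤ Σ_i P[A_i] ≤ 15·p = 15·(7/110) = 21/22.
Numerically: 21/22 ≈ 0.9545.
Is 21/22 < 1? YES.
Since P[∪ A_i] ≤ 21/22 < 1, the complement has P[∩ A_i^c] ≥ 1 − 21/22 = 1/22 > 0, so some outcome avoids every A_i.

15·p = 21/22 ≈ 0.9545; existence CERTIFIED by the union bound.


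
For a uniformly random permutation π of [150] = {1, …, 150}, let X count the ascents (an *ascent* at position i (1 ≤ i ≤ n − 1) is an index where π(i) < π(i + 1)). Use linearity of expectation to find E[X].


Write X = Σ X_I over i = 1, …, 149, with X_I the indicator of one ascent.
There are 149 indicators.
For each fixed i, the pair (π(i), π(i+1)) is a uniformly random ordered pair of distinct values from {1, …, 150}; by symmetry P[π(i) < π(i+1)] = 1/2.
By linearity: E[X] = 149 · (1/2) = (150 − 1) · (1/2) = 149/2 ≈ 74.500000.

E[X] = 149/2 = 74.500000.


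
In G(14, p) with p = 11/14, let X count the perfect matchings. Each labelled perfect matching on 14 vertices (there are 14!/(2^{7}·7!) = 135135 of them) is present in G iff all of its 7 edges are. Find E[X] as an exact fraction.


K_14 has 14!/(2^{7}·7!) = 135135 labelled perfect matchings.
For each such perfect matching H, let X_H = 1 if all 7 edges of H are present in G. Then P[X_H = 1] = p^{7} = (11/14)^{7} = 19487171/105413504.
Summing the indicators: E[X] = Σ_H E[X_H] = 135135 · p^{7} = 135135 · 19487171/105413504 = 376199836155/15059072.
Numerically: E[X] ≈ 24981.6.

E[X] = 135135 · (11/14)^{7} = 376199836155/15059072 ≈ 24981.6.


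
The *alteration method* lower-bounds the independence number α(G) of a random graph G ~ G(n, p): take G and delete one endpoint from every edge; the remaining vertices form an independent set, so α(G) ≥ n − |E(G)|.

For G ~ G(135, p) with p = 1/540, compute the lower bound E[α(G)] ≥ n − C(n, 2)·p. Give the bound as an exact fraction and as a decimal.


E[|E(G)|] = C(135, 2)·p = 9045 · (1/540) = 67/4.
E[α(G)] ≥ n − E[|E(G)|] = 135 − 67/4 = 473/4.
Numerically: ≈ 118.250000.
(This is only a lower bound; the true E[α(G)] may be larger.)

E[α(G)] ≥ 473/4 ≈ 118.250000.


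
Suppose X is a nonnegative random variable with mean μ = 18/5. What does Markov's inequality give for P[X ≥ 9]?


μ = E[X] = 18/5, a = 9.
Markov: P[X ≥ 9] ≤ μ/a = (18/5)/9 = 2/5.
Numerically: ≈ 0.4000.
(Since a = 9 > μ = 3.6000, the bound 2/5 is < 1 and informative.)

P[X ≥ 9] ≤ 2/5 ≈ 0.4000.


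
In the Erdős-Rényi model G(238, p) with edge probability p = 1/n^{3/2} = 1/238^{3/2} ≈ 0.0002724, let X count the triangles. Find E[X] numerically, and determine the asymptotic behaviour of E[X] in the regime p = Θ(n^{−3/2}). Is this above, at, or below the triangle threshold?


Number of potential triangles: C(238, 3) = 2218636.
Each occurs with probability p³ ≈ (0.0002724)³ ≈ 2.020243e-11.
By linearity: E[X] = C(238, 3)·p³ ≈ 2218636 · 2.020243e-11 ≈ 0.0000.
Since α = 3/2 > 1, p = c/n^{3/2} = o(1/n) is below the triangle threshold p ~ 1/n. Asymptotically E[X] ~ (c³/6)·n^{3(1−α)} = (1³/6)·n^{-1.5} → 0, so by Markov's inequality G has no triangles w.h.p.

E[X] ≈ 0.0000; in regime p = Θ(1/n^{3/2}) E[X] tends to 0 (below the triangle threshold p ~ 1/n).


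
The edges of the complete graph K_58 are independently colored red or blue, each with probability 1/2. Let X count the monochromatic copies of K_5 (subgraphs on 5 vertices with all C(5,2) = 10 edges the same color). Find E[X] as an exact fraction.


Let X = Σ_S X_S over the C(58, 5) = 4582116 subsets S of size 5, where X_S = 1 if the K_5 on S is monochromatic.
For a fixed S, the K_5 on S has C(5, 2) = 10 edges. P[all 10 edges red] = (1/2)^10, and likewise for blue, so P[monochromatic] = 2·(1/2)^10 = 2^{1 − 10} = 1/512.
Summing: E[X] = C(58, 5) · 2^{1 − 10} = 4582116 · 1/512 = 1145529/128.
Numerically: E[X] ≈ 8949.445.

E[X] = C(58,5)·2^(1−C(5,2)) = 1145529/128 ≈ 8949.445.


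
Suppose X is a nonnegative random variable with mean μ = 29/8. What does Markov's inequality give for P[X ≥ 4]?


μ = E[X] = 29/8, a = 4.
Markov: P[X ≥ 4] ≤ μ/a = (29/8)/4 = 29/32.
Numerically: ≈ 0.90625.
(Since a = 4 > μ = 3.62500, the bound 29/32 is < 1 and informative.)

P[X ≥ 4] ≤ 29/32 ≈ 0.90625.


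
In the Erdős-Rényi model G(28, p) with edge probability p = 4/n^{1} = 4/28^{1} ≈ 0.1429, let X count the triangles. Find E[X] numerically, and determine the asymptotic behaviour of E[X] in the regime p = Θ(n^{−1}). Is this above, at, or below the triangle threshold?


Number of potential triangles: C(28, 3) = 3276.
Each occurs with probability p³ ≈ (0.1429)³ ≈ 2.915452e-03.
By linearity: E[X] = C(28, 3)·p³ ≈ 3276 · 2.915452e-03 ≈ 9.5510.
Here α = 1, so p = 4/n is exactly at the triangle threshold p ~ 1/n. Asymptotically E[X] → c³/6 = 4³/6 = 32/3 ≈ 10.6667, a bounded constant. In this regime the triangle count is asymptotically Poisson(c³/6).

E[X] ≈ 9.5510; in regime p = Θ(1/n^{1}) E[X] stays bounded (at the triangle threshold p ~ 1/n).


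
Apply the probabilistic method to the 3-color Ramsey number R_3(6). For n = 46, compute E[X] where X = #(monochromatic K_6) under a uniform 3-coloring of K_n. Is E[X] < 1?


E[X] = C(46, 6) · 3^{1 − 15} = 9366819 · 3^{−14} = 9366819/4782969.
As a reduced fraction: E[X] = 3122273/1594323 ≈ 1.9583692.
Is E[X] < 1? NO.
Since E[X] ≥ 1, the first-moment bound is inconclusive at n = 46; it does NOT by itself certify R_3(6) > 46.

E[X] = 3122273/1594323 ≈ 1.9583692; E[X] ≥ 1; first-moment method inconclusive here.


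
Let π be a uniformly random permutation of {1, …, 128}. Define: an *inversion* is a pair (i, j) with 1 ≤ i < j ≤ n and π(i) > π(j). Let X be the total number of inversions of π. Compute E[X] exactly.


Write X = Σ X_I over the C(128, 2) = 8128 pairs i < j, with X_I the indicator of one inversion.
There are 8128 indicators.
For each fixed pair i < j, the values π(i) and π(j) are two distinct elements of {1, …, 128} in uniformly random order; by symmetry P[π(i) > π(j)] = 1/2.
By linearity: E[X] = 8128 · (1/2) = C(128, 2) · (1/2) = 8128/2 = 4064 ≈ 4064.000.

E[X] = 4064 = 4064.000.


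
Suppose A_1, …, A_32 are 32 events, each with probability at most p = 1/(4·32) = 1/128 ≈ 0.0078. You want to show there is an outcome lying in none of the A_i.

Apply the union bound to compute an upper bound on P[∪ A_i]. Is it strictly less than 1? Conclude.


Union bound: P[∪_{i=1}^{32} A_i] ≤ Σ_i P[A_i] ≤ 32·p = 32·(1/128) = 1/4.
Numerically: 1/4 ≈ 0.2500.
Is 1/4 < 1? YES.
Since P[∪ A_i] ≤ 1/4 < 1, the complement has P[∩ A_i^c] ≥ 1 − 1/4 = 3/4 > 0, so some outcome avoids every A_i.

32·p = 1/4 ≈ 0.2500; existence CERTIFIED by the union bound.


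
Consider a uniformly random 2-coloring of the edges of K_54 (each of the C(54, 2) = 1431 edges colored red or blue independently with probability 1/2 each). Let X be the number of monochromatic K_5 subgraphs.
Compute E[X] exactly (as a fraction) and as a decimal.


Let X = Σ_S X_S over the C(54, 5) = 3162510 subsets S of size 5, where X_S = 1 if the K_5 on S is monochromatic.
For a fixed S, the K_5 on S has C(5, 2) = 10 edges. P[all 10 edges red] = (1/2)^10, and likewise for blue, so P[monochromatic] = 2·(1/2)^10 = 2^{1 − 10} = 1/512.
By linearity of expectation: E[X] = C(54, 5) · 2^{1 − 10} = 3162510 · 1/512 = 1581255/256.
Numerically: E[X] ≈ 6176.77734.

E[X] = C(54,5)·2^(1−C(5,2)) = 1581255/256 ≈ 6176.77734.


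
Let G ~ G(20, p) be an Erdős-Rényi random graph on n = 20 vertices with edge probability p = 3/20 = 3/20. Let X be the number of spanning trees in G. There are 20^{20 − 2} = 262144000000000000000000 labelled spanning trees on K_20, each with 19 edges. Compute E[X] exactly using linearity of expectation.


K_20 has 20^{20 − 2} = 262144000000000000000000 labelled spanning trees.
For each such spanning tree H, let X_H = 1 if all 19 edges of H are present in G. Then P[X_H = 1] = p^{19} = (3/20)^{19} = 1162261467/5242880000000000000000000.
By linearity: E[X] = Σ_H E[X_H] = 262144000000000000000000 · p^{19} = 262144000000000000000000 · 1162261467/5242880000000000000000000 = 1162261467/20.
Numerically: E[X] ≈ 5.81131e+07.

E[X] = 262144000000000000000000 · (3/20)^{19} = 1162261467/20 ≈ 5.81131e+07.


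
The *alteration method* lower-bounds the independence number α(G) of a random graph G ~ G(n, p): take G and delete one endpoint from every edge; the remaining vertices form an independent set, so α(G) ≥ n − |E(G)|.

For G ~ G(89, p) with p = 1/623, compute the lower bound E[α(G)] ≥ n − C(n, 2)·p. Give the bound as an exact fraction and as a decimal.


E[|E(G)|] = C(89, 2)·p = 3916 · (1/623) = 44/7.
E[α(G)] ≥ n − E[|E(G)|] = 89 − 44/7 = 579/7.
Numerically: ≈ 82.7143.
(This is only a lower bound; the true E[α(G)] may be larger.)

E[α(G)] ≥ 579/7 ≈ 82.7143.


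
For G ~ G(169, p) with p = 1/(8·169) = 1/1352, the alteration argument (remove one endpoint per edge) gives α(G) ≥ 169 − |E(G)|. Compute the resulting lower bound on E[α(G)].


E[|E(G)|] = C(169, 2)·p = 14196 · (1/1352) = 21/2.
E[α(G)] ≥ n − E[|E(G)|] = 169 − 21/2 = 317/2.
Numerically: ≈ 158.5000.
(This is only a lower bound; the true E[α(G)] may be larger.)

E[α(G)] ≥ 317/2 ≈ 158.5000.


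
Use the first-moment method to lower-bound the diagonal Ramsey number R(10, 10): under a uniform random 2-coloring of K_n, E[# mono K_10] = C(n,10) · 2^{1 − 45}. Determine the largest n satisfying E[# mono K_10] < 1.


We need C(n, 10) · 2^{1 − 45} < 1, i.e. C(n, 10) < 2^{45 − 1} = 17592186044416.
Check values of n near the boundary:
  n = 97: C(97, 10) = 12576469727536; 12576469727536 < 17592186044416? YES
  n = 98: C(98, 10) = 14005614014756; 14005614014756 < 17592186044416? YES
  n = 99: C(99, 10) = 15579278510796; 15579278510796 < 17592186044416? YES
  n = 100: C(100, 10) = 17310309456440; 17310309456440 < 17592186044416? YES
  n = 101: C(101, 10) = 19212541264840; 19212541264840 < 17592186044416? NO
The largest n with C(n, 10) < 17592186044416 is n = 100 (where E[X] = 2163788682055/2199023255552 ≈ 0.98398). Hence R(10, 10) > 100, i.e. R(10, 10) ≥ 101.

Largest n = 100; hence R(10, 10) > 100.


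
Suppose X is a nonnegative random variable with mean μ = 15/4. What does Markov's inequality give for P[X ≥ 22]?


μ = E[X] = 15/4, a = 22.
Markov: P[X ≥ 22] ≤ μ/a = (15/4)/22 = 15/88.
Numerically: ≈ 0.170.
(Since a = 22 > μ = 3.750, the bound 15/88 is < 1 and informative.)

P[X ≥ 22] ≤ 15/88 ≈ 0.170.


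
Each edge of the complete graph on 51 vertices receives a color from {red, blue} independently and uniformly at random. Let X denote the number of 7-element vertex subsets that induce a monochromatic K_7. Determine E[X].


Let X = Σ_S X_S over the C(51, 7) = 115775100 subsets S of size 7, where X_S = 1 if the K_7 on S is monochromatic.
For a fixed S, the K_7 on S has C(7, 2) = 21 edges. P[all 21 edges red] = (1/2)^21, and likewise for blue, so P[monochromatic] = 2·(1/2)^21 = 2^{1 − 21} = 1/1048576.
By linearity of expectation: E[X] = C(51, 7) · 2^{1 − 21} = 115775100 · 1/1048576 = 28943775/262144.
Numerically: E[X] ≈ 110.41174.

E[X] = C(51,7)·2^(1−C(7,2)) = 28943775/262144 ≈ 110.41174.


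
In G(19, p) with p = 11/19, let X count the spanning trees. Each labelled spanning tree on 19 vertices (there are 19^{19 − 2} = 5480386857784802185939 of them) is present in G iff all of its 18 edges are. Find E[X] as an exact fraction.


K_19 has 19^{19 − 2} = 5480386857784802185939 labelled spanning trees.
For each such spanning tree H, let X_H = 1 if all 18 edges of H are present in G. Then P[X_H = 1] = p^{18} = (11/19)^{18} = 5559917313492231481/104127350297911241532841.
By linearity of expectation: E[X] = Σ_H E[X_H] = 5480386857784802185939 · p^{18} = 5480386857784802185939 · 5559917313492231481/104127350297911241532841 = 5559917313492231481/19.
Numerically: E[X] ≈ 2.93e+17.

E[X] = 5480386857784802185939 · (11/19)^{18} = 5559917313492231481/19 ≈ 2.93e+17.


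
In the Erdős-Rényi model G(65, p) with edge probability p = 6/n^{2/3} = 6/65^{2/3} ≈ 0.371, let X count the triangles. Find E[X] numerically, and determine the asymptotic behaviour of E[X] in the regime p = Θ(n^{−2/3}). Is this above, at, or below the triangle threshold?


Number of potential triangles: C(65, 3) = 43680.
Each occurs with probability p³ ≈ (0.371)³ ≈ 5.11243e-02.
By linearity: E[X] = C(65, 3)·p³ ≈ 43680 · 5.11243e-02 ≈ 2233.108.
Since α = 2/3 < 1, p = c/n^{2/3} ≫ 1/n is above the triangle threshold p ~ 1/n. Asymptotically E[X] ~ (c³/6)·n^{3(1−α)} = (6³/6)·n^{1} → ∞; triangles are abundant w.h.p.

E[X] ≈ 2233.108; in regime p = Θ(1/n^{2/3}) E[X] diverges (above the triangle threshold p ~ 1/n).


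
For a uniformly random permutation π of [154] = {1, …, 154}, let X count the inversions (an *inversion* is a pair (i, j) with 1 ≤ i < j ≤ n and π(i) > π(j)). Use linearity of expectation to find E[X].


Write X = Σ X_I over the C(154, 2) = 11781 pairs i < j, with X_I the indicator of one inversion.
There are 11781 indicators.
For each fixed pair i < j, the values π(i) and π(j) are two distinct elements of {1, …, 154} in uniformly random order; by symmetry P[π(i) > π(j)] = 1/2.
By linearity: E[X] = 11781 · (1/2) = C(154, 2) · (1/2) = 11781/2 = 11781/2 ≈ 5890.500.

E[X] = 11781/2 = 5890.500.


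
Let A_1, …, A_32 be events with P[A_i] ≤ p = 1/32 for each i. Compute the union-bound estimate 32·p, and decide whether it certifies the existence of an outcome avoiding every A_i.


Union bound: P[∪_{i=1}^{32} A_i] ≤ Σ_i P[A_i] ≤ 32·p = 32·(1/32) = 1.
Numerically: 1 ≈ 1.00000.
Is 1 < 1? NO.
Since the bound 1 is ≥ 1, the union bound is uninformative here; it does NOT by itself certify existence.

32·p = 1 ≈ 1.00000; existence NOT certified by the union bound.


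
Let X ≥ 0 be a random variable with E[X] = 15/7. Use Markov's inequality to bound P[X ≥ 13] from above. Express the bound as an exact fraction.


μ = E[X] = 15/7, a = 13.
Markov: P[X ≥ 13] ≤ μ/a = (15/7)/13 = 15/91.
Numerically: ≈ 0.1648.
(Since a = 13 > μ = 2.1429, the bound 15/91 is < 1 and informative.)

P[X ≥ 13] ≤ 15/91 ≈ 0.1648.


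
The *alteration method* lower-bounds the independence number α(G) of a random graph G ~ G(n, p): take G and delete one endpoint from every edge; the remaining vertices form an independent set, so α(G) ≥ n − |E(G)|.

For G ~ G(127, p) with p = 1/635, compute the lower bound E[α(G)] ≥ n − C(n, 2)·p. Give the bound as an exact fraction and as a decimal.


E[|E(G)|] = C(127, 2)·p = 8001 · (1/635) = 63/5.
E[α(G)] ≥ n − E[|E(G)|] = 127 − 63/5 = 572/5.
Numerically: ≈ 114.400.
(This is only a lower bound; the true E[α(G)] may be larger.)

E[α(G)] ≥ 572/5 ≈ 114.400.


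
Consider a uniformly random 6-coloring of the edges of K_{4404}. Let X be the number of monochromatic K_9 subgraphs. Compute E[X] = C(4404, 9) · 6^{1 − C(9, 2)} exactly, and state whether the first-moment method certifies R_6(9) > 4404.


E[X] = C(4404, 9) · 6^{1 − 36} = 1703375445537161676647015880 · 6^{−35} = 1703375445537161676647015880/1719070799748422591028658176.
As a reduced fraction: E[X] = 70973976897381736526958995/71627949989517607959527424 ≈ 0.9908699.
Is E[X] < 1? YES.
Since E[X] < 1, there exists a 6-coloring of K_{4404} with no monochromatic K_9; hence R_6(9) > 4404.

E[X] = 70973976897381736526958995/71627949989517607959527424 ≈ 0.9908699; E[X] < 1, so R_6(9) > 4404.


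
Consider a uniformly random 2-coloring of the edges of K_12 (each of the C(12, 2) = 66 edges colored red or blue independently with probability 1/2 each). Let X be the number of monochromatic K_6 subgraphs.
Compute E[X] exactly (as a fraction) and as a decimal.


Let X = Σ_S X_S over the C(12, 6) = 924 subsets S of size 6, where X_S = 1 if the K_6 on S is monochromatic.
For a fixed S, the K_6 on S has C(6, 2) = 15 edges. P[all 15 edges red] = (1/2)^15, and likewise for blue, so P[monochromatic] = 2·(1/2)^15 = 2^{1 − 15} = 1/16384.
Summing: E[X] = C(12, 6) · 2^{1 − 15} = 924 · 1/16384 = 231/4096.
Numerically: E[X] ≈ 0.056396.

E[X] = C(12,6)·2^(1−C(6,2)) = 231/4096 ≈ 0.056396.


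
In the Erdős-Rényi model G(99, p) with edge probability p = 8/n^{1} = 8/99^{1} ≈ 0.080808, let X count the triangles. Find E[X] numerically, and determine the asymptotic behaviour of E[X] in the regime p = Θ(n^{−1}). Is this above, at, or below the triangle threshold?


Number of potential triangles: C(99, 3) = 156849.
Each occurs with probability p³ ≈ (0.080808)³ ≈ 5.2767240e-04.
By linearity: E[X] = C(99, 3)·p³ ≈ 156849 · 5.2767240e-04 ≈ 82.76489.
Here α = 1, so p = 8/n is exactly at the triangle threshold p ~ 1/n. Asymptotically E[X] → c³/6 = 8³/6 = 256/3 ≈ 85.33333, a bounded constant. In this regime the triangle count is asymptotically Poisson(c³/6).

E[X] ≈ 82.76489; in regime p = Θ(1/n^{1}) E[X] stays bounded (at the triangle threshold p ~ 1/n).


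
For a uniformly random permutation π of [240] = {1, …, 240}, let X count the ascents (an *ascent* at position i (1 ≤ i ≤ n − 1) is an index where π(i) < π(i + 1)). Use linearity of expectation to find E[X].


Write X = Σ X_I over i = 1, …, 239, with X_I the indicator of one ascent.
There are 239 indicators.
For each fixed i, the pair (π(i), π(i+1)) is a uniformly random ordered pair of distinct values from {1, …, 240}; by symmetry P[π(i) < π(i+1)] = 1/2.
By linearity: E[X] = 239 · (1/2) = (240 − 1) · (1/2) = 239/2 ≈ 119.500.

E[X] = 239/2 = 119.500.


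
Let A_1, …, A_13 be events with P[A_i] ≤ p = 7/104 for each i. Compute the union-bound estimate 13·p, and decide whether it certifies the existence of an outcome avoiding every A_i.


Union bound: P[∪_{i=1}^{13} A_i] ≤ Σ_i P[A_i] ≤ 13·p = 13·(7/104) = 7/8.
Numerically: 7/8 ≈ 0.875.
Is 7/8 < 1? YES.
Since P[∪ A_i] ≤ 7/8 < 1, the complement has P[∩ A_i^c] ≥ 1 − 7/8 = 1/8 > 0, so some outcome avoids every A_i.

13·p = 7/8 ≈ 0.875; existence CERTIFIED by the union bound.


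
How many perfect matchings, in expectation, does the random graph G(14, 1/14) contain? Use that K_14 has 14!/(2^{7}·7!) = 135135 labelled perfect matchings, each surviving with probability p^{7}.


K_14 has 14!/(2^{7}·7!) = 135135 labelled perfect matchings.
For each such perfect matching H, let X_H = 1 if all 7 edges of H are present in G. Then P[X_H = 1] = p^{7} = (1/14)^{7} = 1/105413504.
Summing the indicators: E[X] = Σ_H E[X_H] = 135135 · p^{7} = 135135 · 1/105413504 = 19305/15059072.
Numerically: E[X] ≈ 0.001282.

E[X] = 135135 · (1/14)^{7} = 19305/15059072 ≈ 0.001282.


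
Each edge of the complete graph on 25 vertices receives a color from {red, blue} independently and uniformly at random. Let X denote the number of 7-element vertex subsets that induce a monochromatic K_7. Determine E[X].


Let X = Σ_S X_S over the C(25, 7) = 480700 subsets S of size 7, where X_S = 1 if the K_7 on S is monochromatic.
For a fixed S, the K_7 on S has C(7, 2) = 21 edges. P[all 21 edges red] = (1/2)^21, and likewise for blue, so P[monochromatic] = 2·(1/2)^21 = 2^{1 − 21} = 1/1048576.
Summing: E[X] = C(25, 7) · 2^{1 − 21} = 480700 · 1/1048576 = 120175/262144.
Numerically: E[X] ≈ 0.4584.

E[X] = C(25,7)·2^(1−C(7,2)) = 120175/262144 ≈ 0.4584.


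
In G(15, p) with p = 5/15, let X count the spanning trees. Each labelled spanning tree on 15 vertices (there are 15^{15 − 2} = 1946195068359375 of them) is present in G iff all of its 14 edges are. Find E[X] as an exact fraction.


K_15 has 15^{15 − 2} = 1946195068359375 labelled spanning trees.
For each such spanning tree H, let X_H = 1 if all 14 edges of H are present in G. Then P[X_H = 1] = p^{14} = (1/3)^{14} = 1/4782969.
By linearity of expectation: E[X] = Σ_H E[X_H] = 1946195068359375 · p^{14} = 1946195068359375 · 1/4782969 = 1220703125/3.
Numerically: E[X] ≈ 4.07e+08.

E[X] = 1946195068359375 · (1/3)^{14} = 1220703125/3 ≈ 4.07e+08.


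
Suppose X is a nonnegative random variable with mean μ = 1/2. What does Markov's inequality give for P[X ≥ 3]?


μ = E[X] = 1/2, a = 3.
Markov: P[X ≥ 3] ≤ μ/a = (1/2)/3 = 1/6.
Numerically: ≈ 0.16667.
(Since a = 3 > μ = 0.50000, the bound 1/6 is < 1 and informative.)

P[X ≥ 3] ≤ 1/6 ≈ 0.16667.


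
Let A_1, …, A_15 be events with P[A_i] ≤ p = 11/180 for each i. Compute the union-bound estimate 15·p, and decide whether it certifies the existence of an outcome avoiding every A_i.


Union bound: P[∪_{i=1}^{15} A_i] ≤ Σ_i P[A_i] ≤ 15·p = 15·(11/180) = 11/12.
Numerically: 11/12 ≈ 0.9166667.
Is 11/12 < 1? YES.
Since P[∪ A_i] ≤ 11/12 < 1, the complement has P[∩ A_i^c] ≥ 1 − 11/12 = 1/12 > 0, so some outcome avoids every A_i.

15·p = 11/12 ≈ 0.9166667; existence CERTIFIED by the union bound.


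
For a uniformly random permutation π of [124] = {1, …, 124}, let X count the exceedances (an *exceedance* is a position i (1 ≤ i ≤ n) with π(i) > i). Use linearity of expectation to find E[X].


Write X = Σ_{i=1}^{124} X_i, where X_i = 1_{π(i) > i}.
For each fixed i, π(i) is uniform over {1, …, 124} (marginal of a uniform permutation), so P[π(i) > i] = (n − i)/n. Summing: Σ_{i=1}^{124} (n − i)/n = (0 + 1 + … + 123)/124 = 124(124 − 1)/(2·124) = (124 − 1)/2.
Hence E[X] = Σ_{i=1}^{124} (124 − i)/124 = 123/2 ≈ 61.50000.

E[X] = 123/2 = 61.50000.


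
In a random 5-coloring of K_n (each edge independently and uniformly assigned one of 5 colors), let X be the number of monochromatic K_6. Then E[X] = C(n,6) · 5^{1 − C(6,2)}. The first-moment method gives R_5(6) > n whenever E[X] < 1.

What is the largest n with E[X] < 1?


We need C(n, 6) · 5^{1 − 15} < 1, i.e. C(n, 6) < 5^{15 − 1} = 6103515625.
Check values of n near the boundary:
  n = 124: C(124, 6) = 4465475476; 4465475476 < 6103515625? YES
  n = 125: C(125, 6) = 4690625500; 4690625500 < 6103515625? YES
  n = 126: C(126, 6) = 4925156775; 4925156775 < 6103515625? YES
  n = 127: C(127, 6) = 5169379425; 5169379425 < 6103515625? YES
  n = 128: C(128, 6) = 5423611200; 5423611200 < 6103515625? YES
  n = 129: C(129, 6) = 5688177600; 5688177600 < 6103515625? YES
  n = 130: C(130, 6) = 5963412000; 5963412000 < 6103515625? YES
  n = 131: C(131, 6) = 6249655776; 6249655776 < 6103515625? NO
  n = 132: C(132, 6) = 6547258432; 6547258432 < 6103515625? NO
  n = 133: C(133, 6) = 6856577728; 6856577728 < 6103515625? NO
The largest n with C(n, 6) < 6103515625 is n = 130 (where E[X] = 47707296/48828125 ≈ 0.977). Hence R_5(6) > 130, i.e. R_5(6) ≥ 131.

Largest n = 130; hence R_5(6) > 130.


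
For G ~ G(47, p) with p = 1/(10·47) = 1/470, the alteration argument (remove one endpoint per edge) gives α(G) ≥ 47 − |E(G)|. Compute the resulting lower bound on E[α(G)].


E[|E(G)|] = C(47, 2)·p = 1081 · (1/470) = 23/10.
E[α(G)] ≥ n − E[|E(G)|] = 47 − 23/10 = 447/10.
Numerically: ≈ 44.700.
(This is only a lower bound; the true E[α(G)] may be larger.)

E[α(G)] ≥ 447/10 ≈ 44.700.


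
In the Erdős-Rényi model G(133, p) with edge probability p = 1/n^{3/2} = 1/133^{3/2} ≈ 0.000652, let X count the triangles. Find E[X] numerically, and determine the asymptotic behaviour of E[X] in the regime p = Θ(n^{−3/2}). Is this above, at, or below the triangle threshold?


Number of potential triangles: C(133, 3) = 383306.
Each occurs with probability p³ ≈ (0.000652)³ ≈ 2.771198e-10.
By linearity: E[X] = C(133, 3)·p³ ≈ 383306 · 2.771198e-10 ≈ 0.0001.
Since α = 3/2 > 1, p = c/n^{3/2} = o(1/n) is below the triangle threshold p ~ 1/n. Asymptotically E[X] ~ (c³/6)·n^{3(1−α)} = (1³/6)·n^{-1.5} → 0, so by Markov's inequality G has no triangles w.h.p.

E[X] ≈ 0.0001; in regime p = Θ(1/n^{3/2}) E[X] tends to 0 (below the triangle threshold p ~ 1/n).


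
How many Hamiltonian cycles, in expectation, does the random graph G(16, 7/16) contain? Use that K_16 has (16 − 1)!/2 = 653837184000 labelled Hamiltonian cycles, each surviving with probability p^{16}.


K_16 has (16 − 1)!/2 = 653837184000 labelled Hamiltonian cycles.
For each such Hamiltonian cycle H, let X_H = 1 if all 16 edges of H are present in G. Then P[X_H = 1] = p^{16} = (7/16)^{16} = 33232930569601/18446744073709551616.
Summing the indicators: E[X] = Σ_H E[X_H] = 653837184000 · p^{16} = 653837184000 · 33232930569601/18446744073709551616 = 21219654042671322112875/18014398509481984.
Numerically: E[X] ≈ 1.1779e+06.

E[X] = 653837184000 · (7/16)^{16} = 21219654042671322112875/18014398509481984 ≈ 1.1779e+06.


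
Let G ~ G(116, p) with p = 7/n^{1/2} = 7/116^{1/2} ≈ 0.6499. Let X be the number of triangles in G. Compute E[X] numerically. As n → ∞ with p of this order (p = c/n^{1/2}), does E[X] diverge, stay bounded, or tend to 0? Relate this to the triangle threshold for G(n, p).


Number of potential triangles: C(116, 3) = 253460.
Each occurs with probability p³ ≈ (0.6499)³ ≈ 2.745410e-01.
By linearity: E[X] = C(116, 3)·p³ ≈ 253460 · 2.745410e-01 ≈ 69585.1498.
Since α = 1/2 < 1, p = c/n^{1/2} ≫ 1/n is above the triangle threshold p ~ 1/n. Asymptotically E[X] ~ (c³/6)·n^{3(1−α)} = (7³/6)·n^{1.5} → ∞; triangles are abundant w.h.p.

E[X] ≈ 69585.1498; in regime p = Θ(1/n^{1/2}) E[X] diverges (above the triangle threshold p ~ 1/n).


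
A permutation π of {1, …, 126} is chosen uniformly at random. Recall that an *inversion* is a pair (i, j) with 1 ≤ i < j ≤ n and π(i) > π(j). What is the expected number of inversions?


Write X = Σ X_I over the C(126, 2) = 7875 pairs i < j, with X_I the indicator of one inversion.
There are 7875 indicators.
For each fixed pair i < j, the values π(i) and π(j) are two distinct elements of {1, …, 126} in uniformly random order; by symmetry P[π(i) > π(j)] = 1/2.
By linearity: E[X] = 7875 · (1/2) = C(126, 2) · (1/2) = 7875/2 = 7875/2 ≈ 3937.500.

E[X] = 7875/2 = 3937.500.


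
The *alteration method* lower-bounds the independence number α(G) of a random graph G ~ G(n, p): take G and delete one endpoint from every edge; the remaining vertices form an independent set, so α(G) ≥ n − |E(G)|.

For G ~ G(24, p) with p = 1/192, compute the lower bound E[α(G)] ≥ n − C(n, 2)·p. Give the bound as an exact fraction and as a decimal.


E[|E(G)|] = C(24, 2)·p = 276 · (1/192) = 23/16.
E[α(G)] ≥ n − E[|E(G)|] = 24 − 23/16 = 361/16.
Numerically: ≈ 22.562.
(This is only a lower bound; the true E[α(G)] may be larger.)

E[α(G)] ≥ 361/16 ≈ 22.562.


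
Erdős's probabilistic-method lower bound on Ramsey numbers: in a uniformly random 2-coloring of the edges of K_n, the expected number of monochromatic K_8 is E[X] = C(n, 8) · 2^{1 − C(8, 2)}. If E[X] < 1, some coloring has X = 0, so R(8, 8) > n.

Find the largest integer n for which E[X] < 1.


We need C(n, 8) · 2^{1 − 28} < 1, i.e. C(n, 8) < 2^{28 − 1} = 134217728.
Check values of n near the boundary:
  n = 40: C(40, 8) = 76904685; 76904685 < 134217728? YES
  n = 41: C(41, 8) = 95548245; 95548245 < 134217728? YES
  n = 42: C(42, 8) = 118030185; 118030185 < 134217728? YES
  n = 43: C(43, 8) = 145008513; 145008513 < 134217728? NO
  n = 44: C(44, 8) = 177232627; 177232627 < 134217728? NO
The largest n with C(n, 8) < 134217728 is n = 42 (where E[X] = 118030185/134217728 ≈ 0.879393). Hence R(8, 8) > 42, i.e. R(8, 8) ≥ 43.

Largest n = 42; hence R(8, 8) > 42.


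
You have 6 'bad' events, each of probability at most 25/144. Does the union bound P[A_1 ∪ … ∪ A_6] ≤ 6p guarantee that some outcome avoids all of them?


Union bound: P[∪_{i=1}^{6} A_i] ≤ Σ_i P[A_i] ≤ 6·p = 6·(25/144) = 25/24.
Numerically: 25/24 ≈ 1.041667.
Is 25/24 < 1? NO.
Since the bound 25/24 is ≥ 1, the union bound is uninformative here; it does NOT by itself certify existence.

6·p = 25/24 ≈ 1.041667; existence NOT certified by the union bound.


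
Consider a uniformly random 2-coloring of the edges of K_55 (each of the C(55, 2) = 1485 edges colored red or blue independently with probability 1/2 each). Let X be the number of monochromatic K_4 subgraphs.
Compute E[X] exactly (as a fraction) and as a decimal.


Let X = Σ_S X_S over the C(55, 4) = 341055 subsets S of size 4, where X_S = 1 if the K_4 on S is monochromatic.
For a fixed S, the K_4 on S has C(4, 2) = 6 edges. P[all 6 edges red] = (1/2)^6, and likewise for blue, so P[monochromatic] = 2·(1/2)^6 = 2^{1 − 6} = 1/32.
By linearity of expectation: E[X] = C(55, 4) · 2^{1 − 6} = 341055 · 1/32 = 341055/32.
Numerically: E[X] ≈ 10657.9688.

E[X] = C(55,4)·2^(1−C(4,2)) = 341055/32 ≈ 10657.9688.


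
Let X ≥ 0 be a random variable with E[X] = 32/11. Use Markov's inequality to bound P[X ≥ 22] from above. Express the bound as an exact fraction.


μ = E[X] = 32/11, a = 22.
Markov: P[X ≥ 22] ≤ μ/a = (32/11)/22 = 16/121.
Numerically: ≈ 0.132.
(Since a = 22 > μ = 2.909, the bound 16/121 is < 1 and informative.)

P[X ≥ 22] ≤ 16/121 ≈ 0.132.


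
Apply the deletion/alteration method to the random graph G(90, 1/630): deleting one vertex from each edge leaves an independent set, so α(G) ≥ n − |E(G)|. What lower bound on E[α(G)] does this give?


E[|E(G)|] = C(90, 2)·p = 4005 · (1/630) = 89/14.
E[α(G)] ≥ n − E[|E(G)|] = 90 − 89/14 = 1171/14.
Numerically: ≈ 83.64286.
(This is only a lower bound; the true E[α(G)] may be larger.)

E[α(G)] ≥ 1171/14 ≈ 83.64286.


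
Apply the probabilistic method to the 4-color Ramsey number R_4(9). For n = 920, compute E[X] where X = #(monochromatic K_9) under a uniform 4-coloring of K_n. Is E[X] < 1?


E[X] = C(920, 9) · 4^{1 − 36} = 1251067384312182251760 · 4^{−35} = 1251067384312182251760/1180591620717411303424.
As a reduced fraction: E[X] = 78191711519511390735/73786976294838206464 ≈ 1.0596953.
Is E[X] < 1? NO.
Since E[X] ≥ 1, the first-moment bound is inconclusive at n = 920; it does NOT by itself certify R_4(9) > 920.

E[X] = 78191711519511390735/73786976294838206464 ≈ 1.0596953; E[X] ≥ 1; first-moment method inconclusive here.


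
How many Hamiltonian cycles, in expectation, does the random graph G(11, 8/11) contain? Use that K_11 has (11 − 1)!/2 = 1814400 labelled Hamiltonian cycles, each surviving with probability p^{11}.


K_11 has (11 − 1)!/2 = 1814400 labelled Hamiltonian cycles.
For each such Hamiltonian cycle H, let X_H = 1 if all 11 edges of H are present in G. Then P[X_H = 1] = p^{11} = (8/11)^{11} = 8589934592/285311670611.
By linearity of expectation: E[X] = Σ_H E[X_H] = 1814400 · p^{11} = 1814400 · 8589934592/285311670611 = 15585577323724800/285311670611.
Numerically: E[X] ≈ 54626.5.

E[X] = 1814400 · (8/11)^{11} = 15585577323724800/285311670611 ≈ 54626.5.


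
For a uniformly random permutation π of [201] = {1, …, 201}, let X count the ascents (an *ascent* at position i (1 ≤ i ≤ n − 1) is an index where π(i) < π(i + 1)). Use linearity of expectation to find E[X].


Write X = Σ X_I over i = 1, …, 200, with X_I the indicator of one ascent.
There are 200 indicators.
For each fixed i, the pair (π(i), π(i+1)) is a uniformly random ordered pair of distinct values from {1, …, 201}; by symmetry P[π(i) < π(i+1)] = 1/2.
By linearity: E[X] = 200 · (1/2) = (201 − 1) · (1/2) = 100 ≈ 100.0000.

E[X] = 100 = 100.0000.


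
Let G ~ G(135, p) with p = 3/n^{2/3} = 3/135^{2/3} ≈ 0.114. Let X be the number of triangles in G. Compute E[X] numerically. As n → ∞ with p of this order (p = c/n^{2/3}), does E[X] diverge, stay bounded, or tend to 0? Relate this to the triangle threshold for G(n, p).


Number of potential triangles: C(135, 3) = 400995.
Each occurs with probability p³ ≈ (0.114)³ ≈ 1.48148e-03.
By linearity: E[X] = C(135, 3)·p³ ≈ 400995 · 1.48148e-03 ≈ 594.067.
Since α = 2/3 < 1, p = c/n^{2/3} ≫ 1/n is above the triangle threshold p ~ 1/n. Asymptotically E[X] ~ (c³/6)·n^{3(1−α)} = (3³/6)·n^{1} → ∞; triangles are abundant w.h.p.

E[X] ≈ 594.067; in regime p = Θ(1/n^{2/3}) E[X] diverges (above the triangle threshold p ~ 1/n).


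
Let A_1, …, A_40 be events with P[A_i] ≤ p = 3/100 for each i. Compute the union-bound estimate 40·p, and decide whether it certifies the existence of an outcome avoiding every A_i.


Union bound: P[∪_{i=1}^{40} A_i] ≤ Σ_i P[A_i] ≤ 40·p = 40·(3/100) = 6/5.
Numerically: 6/5 ≈ 1.200.
Is 6/5 < 1? NO.
Since the bound 6/5 is ≥ 1, the union bound is uninformative here; it does NOT by itself certify existence.

40·p = 6/5 ≈ 1.200; existence NOT certified by the union bound.


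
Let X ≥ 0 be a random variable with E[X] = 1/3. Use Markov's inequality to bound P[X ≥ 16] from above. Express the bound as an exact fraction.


μ = E[X] = 1/3, a = 16.
Markov: P[X ≥ 16] ≤ μ/a = (1/3)/16 = 1/48.
Numerically: ≈ 0.0208.
(Since a = 16 > μ = 0.3333, the bound 1/48 is < 1 and informative.)

P[X ≥ 16] ≤ 1/48 ≈ 0.0208.


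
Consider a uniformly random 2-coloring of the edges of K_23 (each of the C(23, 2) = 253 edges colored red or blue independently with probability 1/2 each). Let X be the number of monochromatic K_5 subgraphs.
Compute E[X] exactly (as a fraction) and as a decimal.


Let X = Σ_S X_S over the C(23, 5) = 33649 subsets S of size 5, where X_S = 1 if the K_5 on S is monochromatic.
For a fixed S, the K_5 on S has C(5, 2) = 10 edges. P[all 10 edges red] = (1/2)^10, and likewise for blue, so P[monochromatic] = 2·(1/2)^10 = 2^{1 − 10} = 1/512.
Summing: E[X] = C(23, 5) · 2^{1 − 10} = 33649 · 1/512 = 33649/512.
Numerically: E[X] ≈ 65.72070.

E[X] = C(23,5)·2^(1−C(5,2)) = 33649/512 ≈ 65.72070.


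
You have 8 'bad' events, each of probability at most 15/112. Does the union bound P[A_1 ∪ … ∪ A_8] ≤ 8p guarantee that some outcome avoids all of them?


Union bound: P[∪_{i=1}^{8} A_i] ≤ Σ_i P[A_i] ≤ 8·p = 8·(15/112) = 15/14.
Numerically: 15/14 ≈ 1.071429.
Is 15/14 < 1? NO.
Since the bound 15/14 is ≥ 1, the union bound is uninformative here; it does NOT by itself certify existence.

8·p = 15/14 ≈ 1.071429; existence NOT certified by the union bound.
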